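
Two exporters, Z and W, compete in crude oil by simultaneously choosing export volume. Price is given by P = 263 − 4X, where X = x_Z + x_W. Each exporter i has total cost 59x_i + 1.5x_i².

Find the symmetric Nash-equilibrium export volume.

Exporter Z's profit: π = x_Z(263 − 4(x_Z + x_W)) − 59x_Z − 1.5x_Z².
∂π/∂x_Z = 204 − 11x_Z − 4x_W = 0, so x_Z = 204/11 − (4/11)x_W.
The game is symmetric, so in equilibrium x_W = x_Z: the reaction function gives (15/11)x_Z = 204/11, hence x_Z = 13.6.

13.6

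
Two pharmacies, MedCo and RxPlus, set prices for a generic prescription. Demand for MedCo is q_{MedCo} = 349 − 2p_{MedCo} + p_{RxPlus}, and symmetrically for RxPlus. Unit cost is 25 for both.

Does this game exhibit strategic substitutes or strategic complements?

MedCo's profit: π = (p_{MedCo} − 25)(349 − 2p_{MedCo} + p_{RxPlus}).
∂π/∂p_{MedCo} = 399 − 4p_{MedCo} + p_{RxPlus} = 0 ⇒ p_{MedCo} = 99.75 + 0.25p_{RxPlus}.
The best-response slope dp_{MedCo}/dp_{RxPlus} = 0.25 > 0: the reaction function is upward-sloping, so the choices are strategic complements.

strategic complements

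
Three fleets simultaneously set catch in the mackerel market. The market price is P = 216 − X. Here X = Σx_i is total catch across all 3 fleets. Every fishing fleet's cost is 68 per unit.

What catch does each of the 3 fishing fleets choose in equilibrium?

A representative fishing fleet's profit is π_i = x_i(216 − X) − 68x_i, with X = x_i + Σ_{j≠i} x_j.
First-order condition: 148 − 2x_i − Σ_{j≠i} x_j = 0.
With identical fishing fleets, set every x_j = x: then 148 − 2x − 2x = 0, i.e. x = 148/4 = 37.

37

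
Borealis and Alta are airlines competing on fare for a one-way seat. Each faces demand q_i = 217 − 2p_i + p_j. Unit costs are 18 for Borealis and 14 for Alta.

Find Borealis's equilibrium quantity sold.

131.6

Borealis's profit: π = (p_{Borealis} − 18)(217 − 2p_{Borealis} + p_{Alta}).
∂π/∂p_{Borealis} = 253 − 4p_{Borealis} + p_{Alta} = 0 ⇒ p_{Borealis} = 63.25 + 0.25p_{Alta}.
Similarly p_{Alta} = 61.25 + 0.25p_{Borealis}.
Plugging p_{Alta} into Borealis's best response: p_{Borealis} = 63.25 + 0.25(61.25 + 0.25p_{Borealis}) ⇒ 0.9375p_{Borealis} = 78.5625, so p_{Borealis} = 83.8.
Then p_{Alta} = 61.25 + 0.25·83.8 = 82.2.
q_{Borealis} = 217 − 2·83.8 + 82.2 = 131.6.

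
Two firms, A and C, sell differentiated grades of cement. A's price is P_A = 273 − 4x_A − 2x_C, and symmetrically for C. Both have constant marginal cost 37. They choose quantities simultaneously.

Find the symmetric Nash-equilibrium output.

23.6

Firm A's profit: π = x_A(273 − 4x_A − 2x_C) − 37x_A.
∂π/∂x_A = 236 − 8x_A − 2x_C = 0 ⇒ x_A = 29.5 − 0.25x_C.
The game is symmetric, so in equilibrium x_C = x_A: the reaction function gives 1.25x_A = 29.5, hence x_A = 23.6.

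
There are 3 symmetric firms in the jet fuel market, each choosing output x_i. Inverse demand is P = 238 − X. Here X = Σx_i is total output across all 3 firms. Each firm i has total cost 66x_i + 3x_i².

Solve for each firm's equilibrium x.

A representative firm's profit is π_i = x_i(238 − X) − 66x_i − 3x_i², with X = x_i + Σ_{j≠i} x_j.
First-order condition: 172 − 8x_i − Σ_{j≠i} x_j = 0.
Imposing symmetry (x_j = x for all j) turns Σ_{j≠i} x_j into 2x, so 172 = 10x and x = 17.2.

17.2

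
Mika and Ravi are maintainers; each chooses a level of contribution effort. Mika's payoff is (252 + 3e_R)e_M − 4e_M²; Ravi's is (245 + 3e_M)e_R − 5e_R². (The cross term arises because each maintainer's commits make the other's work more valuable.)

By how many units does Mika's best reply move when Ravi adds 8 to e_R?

Expanding Mika's payoff: 252e_M + 3e_Re_M − 4e_M².
∂π/∂e_M = 252 + 3e_R − 8e_M = 0, so e_M = 31.5 + 0.375e_R.
The reaction-function slope is 0.375, so an 8-unit rise in e_R moves e_M by 0.375 × 8 = 3. Mika's best response rises — the actions are strategic complements.

3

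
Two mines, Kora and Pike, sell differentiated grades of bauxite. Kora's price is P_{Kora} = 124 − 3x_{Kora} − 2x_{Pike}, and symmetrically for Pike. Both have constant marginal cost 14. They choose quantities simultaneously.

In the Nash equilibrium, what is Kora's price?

55.25

Mine Kora's profit: π = x_{Kora}(124 − 3x_{Kora} − 2x_{Pike}) − 14x_{Kora}.
∂π/∂x_{Kora} = 110 − 6x_{Kora} − 2x_{Pike} = 0 ⇒ x_{Kora} = 55/3 − (1/3)x_{Pike}.
Setting x_{Kora} = x_{Pike} in the reaction function: x_{Kora} = 55/3 − (1/3)x_{Kora}, so x_{Kora} = (55/3) / (4/3) = 13.75.
P_{Kora} = 124 − 3·13.75 − 2·13.75 = 55.25.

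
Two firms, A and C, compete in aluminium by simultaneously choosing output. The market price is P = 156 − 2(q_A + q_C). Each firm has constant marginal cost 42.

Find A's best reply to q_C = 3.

Firm A's profit: π = q_A(156 − 2(q_A + q_C)) − 42q_A.
∂π/∂q_A = 114 − 4q_A − 2q_C = 0, so q_A = 28.5 − 0.5q_C.
At q_C = 3: q_A = 28.5 − 0.5·3 = 27.

27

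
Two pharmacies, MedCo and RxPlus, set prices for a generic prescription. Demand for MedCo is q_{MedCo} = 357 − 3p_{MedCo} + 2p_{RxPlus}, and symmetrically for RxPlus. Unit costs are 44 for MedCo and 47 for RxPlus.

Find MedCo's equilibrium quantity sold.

236.4375

MedCo's profit: π = (p_{MedCo} − 44)(357 − 3p_{MedCo} + 2p_{RxPlus}).
∂π/∂p_{MedCo} = 489 − 6p_{MedCo} + 2p_{RxPlus} = 0 ⇒ p_{MedCo} = 81.5 + (1/3)p_{RxPlus}.
Similarly p_{RxPlus} = 83 + (1/3)p_{MedCo}.
Substituting the second reaction function into the first: p_{MedCo} = 81.5 + (1/3)(83 + (1/3)p_{MedCo}), which gives (8/9)p_{MedCo} = 655/6 ⇒ p_{MedCo} = 122.8125.
Then p_{RxPlus} = 83 + (1/3)·122.8125 = 123.9375.
q_{MedCo} = 357 − 3·122.8125 + 2·123.9375 = 236.4375.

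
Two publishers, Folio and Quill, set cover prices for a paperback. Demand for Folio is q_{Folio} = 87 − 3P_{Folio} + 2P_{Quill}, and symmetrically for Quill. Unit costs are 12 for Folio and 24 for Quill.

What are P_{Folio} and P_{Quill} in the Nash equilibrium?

Folio's profit: π = (P_{Folio} − 12)(87 − 3P_{Folio} + 2P_{Quill}).
∂π/∂P_{Folio} = 123 − 6P_{Folio} + 2P_{Quill} = 0 ⇒ P_{Folio} = 20.5 + (1/3)P_{Quill}.
Similarly P_{Quill} = 26.5 + (1/3)P_{Folio}.
Plugging P_{Quill} into Folio's best response: P_{Folio} = 20.5 + (1/3)(26.5 + (1/3)P_{Folio}) ⇒ (8/9)P_{Folio} = 88/3, so P_{Folio} = 33.
Then P_{Quill} = 26.5 + (1/3)·33 = 37.5.

33, 37.5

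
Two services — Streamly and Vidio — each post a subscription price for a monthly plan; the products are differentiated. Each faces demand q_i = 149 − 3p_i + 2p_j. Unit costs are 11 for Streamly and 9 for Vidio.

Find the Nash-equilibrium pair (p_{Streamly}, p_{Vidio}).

45.125, 44.375

Streamly's profit: π = (p_{Streamly} − 11)(149 − 3p_{Streamly} + 2p_{Vidio}).
∂π/∂p_{Streamly} = 182 − 6p_{Streamly} + 2p_{Vidio} = 0 ⇒ p_{Streamly} = 91/3 + (1/3)p_{Vidio}.
Similarly p_{Vidio} = 88/3 + (1/3)p_{Streamly}.
Solving the two reaction functions simultaneously: (1 − (1/3)(1/3))p_{Streamly} = 91/3 + (1/3)·(88/3), so (8/9)p_{Streamly} = 361/9 and p_{Streamly} = 45.125.
Then p_{Vidio} = 88/3 + (1/3)·45.125 = 44.375.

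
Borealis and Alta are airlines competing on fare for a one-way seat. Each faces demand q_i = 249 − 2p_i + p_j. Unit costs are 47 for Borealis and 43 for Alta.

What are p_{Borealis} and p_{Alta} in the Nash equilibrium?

113.8, 112.2

Borealis's profit: π = (p_{Borealis} − 47)(249 − 2p_{Borealis} + p_{Alta}).
∂π/∂p_{Borealis} = 343 − 4p_{Borealis} + p_{Alta} = 0 ⇒ p_{Borealis} = 85.75 + 0.25p_{Alta}.
Similarly p_{Alta} = 83.75 + 0.25p_{Borealis}.
Substituting the second reaction function into the first: p_{Borealis} = 85.75 + 0.25(83.75 + 0.25p_{Borealis}), which gives 0.9375p_{Borealis} = 106.6875 ⇒ p_{Borealis} = 113.8.
Then p_{Alta} = 83.75 + 0.25·113.8 = 112.2.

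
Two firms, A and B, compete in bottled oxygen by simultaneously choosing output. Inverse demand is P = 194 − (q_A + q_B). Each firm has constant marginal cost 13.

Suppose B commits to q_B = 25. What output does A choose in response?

Firm A's profit: π = q_A(194 − (q_A + q_B)) − 13q_A.
∂π/∂q_A = 181 − 2q_A − q_B = 0, so q_A = 90.5 − 0.5q_B.
At q_B = 25: q_A = 90.5 − 0.5·25 = 78.

78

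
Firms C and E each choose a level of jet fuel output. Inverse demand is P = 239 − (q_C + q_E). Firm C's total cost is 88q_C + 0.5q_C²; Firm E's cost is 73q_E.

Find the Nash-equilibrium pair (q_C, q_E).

27.2, 69.4

Firm C's profit: π = q_C(239 − (q_C + q_E)) − 88q_C − 0.5q_C².
∂π/∂q_C = 151 − 3q_C − q_E = 0, so q_C = 151/3 − (1/3)q_E.
For E: ∂π/∂q_E = 166 − 2q_E − q_C = 0 ⇒ q_E = 83 − 0.5q_C.
Solving the two reaction functions simultaneously: (1 − (−1/3)(−0.5))q_C = 151/3 − (1/3)·83, so (5/6)q_C = 68/3 and q_C = 27.2.
Then q_E = 83 − 0.5·27.2 = 69.4.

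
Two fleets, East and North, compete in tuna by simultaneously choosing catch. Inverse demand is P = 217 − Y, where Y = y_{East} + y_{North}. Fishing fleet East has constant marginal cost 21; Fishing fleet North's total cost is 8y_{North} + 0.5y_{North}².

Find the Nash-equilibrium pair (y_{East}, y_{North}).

75.8, 44.4

Fishing fleet East's profit: π = y_{East}(217 − (y_{East} + y_{North})) − 21y_{East}.
∂π/∂y_{East} = 196 − 2y_{East} − y_{North} = 0, so y_{East} = 98 − 0.5y_{North}.
For North: ∂π/∂y_{North} = 209 − 3y_{North} − y_{East} = 0 ⇒ y_{North} = 209/3 − (1/3)y_{East}.
Solving the two reaction functions simultaneously: (1 − (−0.5)(−1/3))y_{East} = 98 − 0.5·(209/3), so (5/6)y_{East} = 379/6 and y_{East} = 75.8.
Then y_{North} = 209/3 − (1/3)·75.8 = 44.4.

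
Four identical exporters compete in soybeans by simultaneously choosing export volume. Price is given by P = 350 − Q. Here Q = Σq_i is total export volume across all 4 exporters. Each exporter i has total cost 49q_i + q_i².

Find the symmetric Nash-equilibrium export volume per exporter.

43

A representative exporter's profit is π_i = q_i(350 − Q) − 49q_i − q_i², with Q = q_i + Σ_{j≠i} q_j.
First-order condition: 301 − 4q_i − Σ_{j≠i} q_j = 0.
With identical exporters, set every q_j = q: then 301 − 4q − 3q = 0, i.e. q = 301/7 = 43.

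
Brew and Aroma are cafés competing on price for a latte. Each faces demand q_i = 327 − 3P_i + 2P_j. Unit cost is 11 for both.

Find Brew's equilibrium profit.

Brew's profit: π = (P_{Brew} − 11)(327 − 3P_{Brew} + 2P_{Aroma}).
∂π/∂P_{Brew} = 360 − 6P_{Brew} + 2P_{Aroma} = 0 ⇒ P_{Brew} = 60 + (1/3)P_{Aroma}.
The game is symmetric, so in equilibrium P_{Aroma} = P_{Brew}: the reaction function gives (2/3)P_{Brew} = 60, hence P_{Brew} = 90.
q_{Brew} = 327 − 3·90 + 2·90 = 237.
Profit = (90 − 11)·237 = 18723.

18723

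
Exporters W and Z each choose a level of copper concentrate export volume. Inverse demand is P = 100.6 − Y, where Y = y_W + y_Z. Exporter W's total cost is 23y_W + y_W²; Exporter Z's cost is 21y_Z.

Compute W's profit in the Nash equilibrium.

Exporter W's profit: π = y_W(100.6 − (y_W + y_Z)) − 23y_W − y_W².
∂π/∂y_W = 77.6 − 4y_W − y_Z = 0, so y_W = 19.4 − 0.25y_Z.
For Z: ∂π/∂y_Z = 79.6 − 2y_Z − y_W = 0 ⇒ y_Z = 39.8 − 0.5y_W.
Solving the two reaction functions simultaneously: (1 − (−0.25)(−0.5))y_W = 19.4 − 0.25·39.8, so 0.875y_W = 9.45 and y_W = 10.8.
Then y_Z = 39.8 − 0.5·10.8 = 34.4.
Price P = 100.6 − 45.2 = 55.4.
W's profit: (55.4 − 23)·10.8 − (10.8)² = 233.28.

233.28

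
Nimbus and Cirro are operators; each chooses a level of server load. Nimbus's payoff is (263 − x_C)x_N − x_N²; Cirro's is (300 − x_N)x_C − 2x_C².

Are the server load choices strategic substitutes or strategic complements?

Expanding Nimbus's payoff: 263x_N − x_Cx_N − x_N².
∂π/∂x_N = 263 − x_C − 2x_N = 0, so x_N = 131.5 − 0.5x_C.
The best-response slope dx_N/dx_C = −0.5 < 0: the reaction function is downward-sloping, so the choices are strategic substitutes.

strategic substitutes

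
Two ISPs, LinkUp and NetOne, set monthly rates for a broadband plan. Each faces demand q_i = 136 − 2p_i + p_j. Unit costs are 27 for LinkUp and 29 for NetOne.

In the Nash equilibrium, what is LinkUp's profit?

2679.12

LinkUp's profit: π = (p_{LinkUp} − 27)(136 − 2p_{LinkUp} + p_{NetOne}).
∂π/∂p_{LinkUp} = 190 − 4p_{LinkUp} + p_{NetOne} = 0 ⇒ p_{LinkUp} = 47.5 + 0.25p_{NetOne}.
Similarly p_{NetOne} = 48.5 + 0.25p_{LinkUp}.
Solving the two reaction functions simultaneously: (1 − (0.25)(0.25))p_{LinkUp} = 47.5 + 0.25·48.5, so 0.9375p_{LinkUp} = 59.625 and p_{LinkUp} = 63.6.
Then p_{NetOne} = 48.5 + 0.25·63.6 = 64.4.
q_{LinkUp} = 136 − 2·63.6 + 64.4 = 73.2.
Profit = (63.6 − 27)·73.2 = 2679.12.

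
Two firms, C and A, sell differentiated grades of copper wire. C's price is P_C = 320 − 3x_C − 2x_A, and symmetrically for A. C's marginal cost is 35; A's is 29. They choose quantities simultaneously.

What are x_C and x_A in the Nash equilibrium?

Firm C's profit: π = x_C(320 − 3x_C − 2x_A) − 35x_C.
∂π/∂x_C = 285 − 6x_C − 2x_A = 0 ⇒ x_C = 47.5 − (1/3)x_A.
Similarly x_A = 48.5 − (1/3)x_C.
Plugging x_A into C's best response: x_C = 47.5 − (1/3)(48.5 − (1/3)x_C) ⇒ (8/9)x_C = 94/3, so x_C = 35.25.
Then x_A = 48.5 − (1/3)·35.25 = 36.75.

35.25, 36.75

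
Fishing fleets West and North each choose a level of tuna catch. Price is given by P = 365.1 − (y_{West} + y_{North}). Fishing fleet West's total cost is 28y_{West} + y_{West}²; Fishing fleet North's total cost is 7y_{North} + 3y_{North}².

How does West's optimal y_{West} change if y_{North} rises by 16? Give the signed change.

-4

Fishing fleet West's profit: π = y_{West}(365.1 − (y_{West} + y_{North})) − 28y_{West} − y_{West}².
∂π/∂y_{West} = 337.1 − 4y_{West} − y_{North} = 0, so y_{West} = 84.275 − 0.25y_{North}.
The reaction-function slope is −0.25, so a 16-unit rise in y_{North} moves y_{West} by −0.25 × 16 = −4. West's best response falls — the actions are strategic substitutes.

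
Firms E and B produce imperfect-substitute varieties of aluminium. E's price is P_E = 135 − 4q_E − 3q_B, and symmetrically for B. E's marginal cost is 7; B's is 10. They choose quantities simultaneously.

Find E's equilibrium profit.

556.96

Firm E's profit: π = q_E(135 − 4q_E − 3q_B) − 7q_E.
∂π/∂q_E = 128 − 8q_E − 3q_B = 0 ⇒ q_E = 16 − 0.375q_B.
Similarly q_B = 15.625 − 0.375q_E.
Solving the two reaction functions simultaneously: (1 − (−0.375)(−0.375))q_E = 16 − 0.375·15.625, so (55/64)q_E = 649/64 and q_E = 11.8.
Then q_B = 15.625 − 0.375·11.8 = 11.2.
P_E = 135 − 4·11.8 − 3·11.2 = 54.2.
Profit = (54.2 − 7)·11.8 = 556.96.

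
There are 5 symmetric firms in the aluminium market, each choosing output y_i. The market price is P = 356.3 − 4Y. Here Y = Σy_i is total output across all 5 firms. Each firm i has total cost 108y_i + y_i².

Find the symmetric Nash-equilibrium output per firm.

9.55

A representative firm's profit is π_i = y_i(356.3 − 4Y) − 108y_i − y_i², with Y = y_i + Σ_{j≠i} y_j.
First-order condition: 248.3 − 10y_i − 4Σ_{j≠i} y_j = 0.
In a symmetric equilibrium every firm chooses the same y, so Σ_{j≠i} y_j = 4y. The condition becomes 248.3 − 26y = 0, giving y = 248.3/26 = 9.55.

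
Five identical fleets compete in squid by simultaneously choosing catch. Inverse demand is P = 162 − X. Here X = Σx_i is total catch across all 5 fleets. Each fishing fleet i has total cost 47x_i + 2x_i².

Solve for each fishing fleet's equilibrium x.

A representative fishing fleet's profit is π_i = x_i(162 − X) − 47x_i − 2x_i², with X = x_i + Σ_{j≠i} x_j.
First-order condition: 115 − 6x_i − Σ_{j≠i} x_j = 0.
In a symmetric equilibrium every fishing fleet chooses the same x, so Σ_{j≠i} x_j = 4x. The condition becomes 115 − 10x = 0, giving x = 115/10 = 11.5.

11.5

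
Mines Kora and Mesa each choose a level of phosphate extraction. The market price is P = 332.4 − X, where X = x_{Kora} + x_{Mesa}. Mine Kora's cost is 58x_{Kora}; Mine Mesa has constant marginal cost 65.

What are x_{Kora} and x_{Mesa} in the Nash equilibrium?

93.8, 86.8

Mine Kora's profit: π = x_{Kora}(332.4 − (x_{Kora} + x_{Mesa})) − 58x_{Kora}.
∂π/∂x_{Kora} = 274.4 − 2x_{Kora} − x_{Mesa} = 0, so x_{Kora} = 137.2 − 0.5x_{Mesa}.
By the same steps for Mesa: x_{Mesa} = 133.7 − 0.5x_{Kora}.
Substituting the second reaction function into the first: x_{Kora} = 137.2 − 0.5(133.7 − 0.5x_{Kora}), which gives 0.75x_{Kora} = 70.35 ⇒ x_{Kora} = 93.8.
Then x_{Mesa} = 133.7 − 0.5·93.8 = 86.8.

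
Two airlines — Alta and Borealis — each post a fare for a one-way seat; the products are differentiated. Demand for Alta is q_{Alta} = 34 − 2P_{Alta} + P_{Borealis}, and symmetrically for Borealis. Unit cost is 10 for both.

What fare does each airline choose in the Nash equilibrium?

Alta's profit: π = (P_{Alta} − 10)(34 − 2P_{Alta} + P_{Borealis}).
∂π/∂P_{Alta} = 54 − 4P_{Alta} + P_{Borealis} = 0 ⇒ P_{Alta} = 13.5 + 0.25P_{Borealis}.
By symmetry P_{Borealis} = P_{Alta}; substituting into the reaction function, 0.75P_{Alta} = 13.5 and P_{Alta} = 18.

18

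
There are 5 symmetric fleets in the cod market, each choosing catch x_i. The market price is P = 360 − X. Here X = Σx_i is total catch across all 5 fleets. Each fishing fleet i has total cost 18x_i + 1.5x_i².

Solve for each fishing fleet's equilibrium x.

38

A representative fishing fleet's profit is π_i = x_i(360 − X) − 18x_i − 1.5x_i², with X = x_i + Σ_{j≠i} x_j.
First-order condition: 342 − 5x_i − Σ_{j≠i} x_j = 0.
In a symmetric equilibrium every fishing fleet chooses the same x, so Σ_{j≠i} x_j = 4x. The condition becomes 342 − 9x = 0, giving x = 342/9 = 38.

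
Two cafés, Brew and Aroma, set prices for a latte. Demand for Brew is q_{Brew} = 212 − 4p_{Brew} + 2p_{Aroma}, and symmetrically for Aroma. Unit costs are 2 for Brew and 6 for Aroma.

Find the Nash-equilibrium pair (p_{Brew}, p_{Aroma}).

37.2, 38.8

Brew's profit: π = (p_{Brew} − 2)(212 − 4p_{Brew} + 2p_{Aroma}).
∂π/∂p_{Brew} = 220 − 8p_{Brew} + 2p_{Aroma} = 0 ⇒ p_{Brew} = 27.5 + 0.25p_{Aroma}.
Similarly p_{Aroma} = 29.5 + 0.25p_{Brew}.
Plugging p_{Aroma} into Brew's best response: p_{Brew} = 27.5 + 0.25(29.5 + 0.25p_{Brew}) ⇒ 0.9375p_{Brew} = 34.875, so p_{Brew} = 37.2.
Then p_{Aroma} = 29.5 + 0.25·37.2 = 38.8.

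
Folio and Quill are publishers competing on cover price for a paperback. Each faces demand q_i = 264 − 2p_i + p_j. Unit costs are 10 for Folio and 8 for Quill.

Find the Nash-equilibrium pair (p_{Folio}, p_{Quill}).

Folio's profit: π = (p_{Folio} − 10)(264 − 2p_{Folio} + p_{Quill}).
∂π/∂p_{Folio} = 284 − 4p_{Folio} + p_{Quill} = 0 ⇒ p_{Folio} = 71 + 0.25p_{Quill}.
Similarly p_{Quill} = 70 + 0.25p_{Folio}.
Substituting the second reaction function into the first: p_{Folio} = 71 + 0.25(70 + 0.25p_{Folio}), which gives 0.9375p_{Folio} = 88.5 ⇒ p_{Folio} = 94.4.
Then p_{Quill} = 70 + 0.25·94.4 = 93.6.

94.4, 93.6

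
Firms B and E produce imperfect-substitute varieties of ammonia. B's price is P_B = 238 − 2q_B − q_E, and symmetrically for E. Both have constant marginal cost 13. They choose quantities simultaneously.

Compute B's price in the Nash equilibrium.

103

Firm B's profit: π = q_B(238 − 2q_B − q_E) − 13q_B.
∂π/∂q_B = 225 − 4q_B − q_E = 0 ⇒ q_B = 56.25 − 0.25q_E.
Setting q_B = q_E in the reaction function: q_B = 56.25 − 0.25q_B, so q_B = 56.25 / 1.25 = 45.
P_B = 238 − 2·45 − 45 = 103.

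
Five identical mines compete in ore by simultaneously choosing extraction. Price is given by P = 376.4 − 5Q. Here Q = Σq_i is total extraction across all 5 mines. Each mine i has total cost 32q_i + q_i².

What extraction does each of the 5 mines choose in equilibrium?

10.7625

A representative mine's profit is π_i = q_i(376.4 − 5Q) − 32q_i − q_i², with Q = q_i + Σ_{j≠i} q_j.
First-order condition: 344.4 − 12q_i − 5Σ_{j≠i} q_j = 0.
With identical mines, set every q_j = q: then 344.4 − 12q − 20q = 0, i.e. q = 344.4/32 = 10.7625.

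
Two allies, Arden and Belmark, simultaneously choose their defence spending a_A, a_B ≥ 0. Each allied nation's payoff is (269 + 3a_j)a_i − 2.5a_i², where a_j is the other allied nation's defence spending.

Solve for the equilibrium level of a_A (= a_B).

Arden's payoff is (269 + 3a_B)a_A − 2.5a_A².
∂π/∂a_A = 269 + 3a_B − 5a_A = 0, so a_A = 53.8 + 0.6a_B.
Setting a_A = a_B in the reaction function: a_A = 53.8 + 0.6a_A, so a_A = 53.8 / 0.4 = 134.5.

134.5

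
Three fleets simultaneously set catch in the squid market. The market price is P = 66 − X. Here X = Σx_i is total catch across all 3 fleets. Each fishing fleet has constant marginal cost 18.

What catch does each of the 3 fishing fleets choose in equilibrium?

12

A representative fishing fleet's profit is π_i = x_i(66 − X) − 18x_i, with X = x_i + Σ_{j≠i} x_j.
First-order condition: 48 − 2x_i − Σ_{j≠i} x_j = 0.
With identical fishing fleets, set every x_j = x: then 48 − 2x − 2x = 0, i.e. x = 48/4 = 12.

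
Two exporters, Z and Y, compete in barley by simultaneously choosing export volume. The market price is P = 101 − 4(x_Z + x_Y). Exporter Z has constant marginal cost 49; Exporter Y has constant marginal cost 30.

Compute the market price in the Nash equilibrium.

Exporter Z's profit: π = x_Z(101 − 4(x_Z + x_Y)) − 49x_Z.
∂π/∂x_Z = 52 − 8x_Z − 4x_Y = 0, so x_Z = 6.5 − 0.5x_Y.
By the same steps for Y: x_Y = 8.875 − 0.5x_Z.
Substituting the second reaction function into the first: x_Z = 6.5 − 0.5(8.875 − 0.5x_Z), which gives 0.75x_Z = 2.0625 ⇒ x_Z = 2.75.
Then x_Y = 8.875 − 0.5·2.75 = 7.5.
Equilibrium price: P = 101 − 4·10.25 = 60.

60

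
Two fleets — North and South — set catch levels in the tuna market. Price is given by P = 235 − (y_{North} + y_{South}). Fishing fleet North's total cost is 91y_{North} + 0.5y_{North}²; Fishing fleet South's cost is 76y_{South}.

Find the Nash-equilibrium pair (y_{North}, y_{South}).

25.8, 66.6

Fishing fleet North's profit: π = y_{North}(235 − (y_{North} + y_{South})) − 91y_{North} − 0.5y_{North}².
∂π/∂y_{North} = 144 − 3y_{North} − y_{South} = 0, so y_{North} = 48 − (1/3)y_{South}.
For South: ∂π/∂y_{South} = 159 − 2y_{South} − y_{North} = 0 ⇒ y_{South} = 79.5 − 0.5y_{North}.
Substituting the second reaction function into the first: y_{North} = 48 − (1/3)(79.5 − 0.5y_{North}), which gives (5/6)y_{North} = 21.5 ⇒ y_{North} = 25.8.
Then y_{South} = 79.5 − 0.5·25.8 = 66.6.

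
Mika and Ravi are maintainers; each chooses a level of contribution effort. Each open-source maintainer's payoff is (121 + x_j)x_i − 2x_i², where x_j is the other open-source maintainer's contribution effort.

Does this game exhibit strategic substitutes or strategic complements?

strategic complements

Mika's payoff is (121 + x_R)x_M − 2x_M².
∂π/∂x_M = 121 + x_R − 4x_M = 0, so x_M = 30.25 + 0.25x_R.
The best-response slope dx_M/dx_R = 0.25 > 0: the reaction function is upward-sloping, so the choices are strategic complements.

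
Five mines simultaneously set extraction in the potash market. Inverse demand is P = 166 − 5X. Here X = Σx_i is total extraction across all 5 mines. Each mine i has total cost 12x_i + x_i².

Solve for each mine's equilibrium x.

4.8125

A representative mine's profit is π_i = x_i(166 − 5X) − 12x_i − x_i², with X = x_i + Σ_{j≠i} x_j.
First-order condition: 154 − 12x_i − 5Σ_{j≠i} x_j = 0.
Imposing symmetry (x_j = x for all j) turns Σ_{j≠i} x_j into 4x, so 154 = 32x and x = 4.8125.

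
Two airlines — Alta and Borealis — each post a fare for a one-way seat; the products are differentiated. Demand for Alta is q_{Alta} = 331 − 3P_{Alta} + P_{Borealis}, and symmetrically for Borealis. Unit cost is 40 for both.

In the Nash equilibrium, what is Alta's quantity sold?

Alta's profit: π = (P_{Alta} − 40)(331 − 3P_{Alta} + P_{Borealis}).
∂π/∂P_{Alta} = 451 − 6P_{Alta} + P_{Borealis} = 0 ⇒ P_{Alta} = 451/6 + (1/6)P_{Borealis}.
The game is symmetric, so in equilibrium P_{Borealis} = P_{Alta}: the reaction function gives (5/6)P_{Alta} = 451/6, hence P_{Alta} = 90.2.
q_{Alta} = 331 − 3·90.2 + 90.2 = 150.6.

150.6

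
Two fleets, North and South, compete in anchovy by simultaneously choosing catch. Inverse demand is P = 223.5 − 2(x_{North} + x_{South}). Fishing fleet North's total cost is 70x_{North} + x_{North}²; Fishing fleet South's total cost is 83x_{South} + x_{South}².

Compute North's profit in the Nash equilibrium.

1200

Fishing fleet North's profit: π = x_{North}(223.5 − 2(x_{North} + x_{South})) − 70x_{North} − x_{North}².
∂π/∂x_{North} = 153.5 − 6x_{North} − 2x_{South} = 0, so x_{North} = 307/12 − (1/3)x_{South}.
By the same steps for South: x_{South} = 281/12 − (1/3)x_{North}.
Substituting the second reaction function into the first: x_{North} = 307/12 − (1/3)(281/12 − (1/3)x_{North}), which gives (8/9)x_{North} = 160/9 ⇒ x_{North} = 20.
Then x_{South} = 281/12 − (1/3)·20 = 16.75.
Price P = 223.5 − 2·36.75 = 150.
North's profit: (150 − 70)·20 − (20)² = 1200.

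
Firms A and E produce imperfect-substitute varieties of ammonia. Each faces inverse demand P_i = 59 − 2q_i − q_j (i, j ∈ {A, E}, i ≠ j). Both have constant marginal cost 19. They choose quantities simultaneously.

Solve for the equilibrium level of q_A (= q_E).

8

Firm A's profit: π = q_A(59 − 2q_A − q_E) − 19q_A.
∂π/∂q_A = 40 − 4q_A − q_E = 0 ⇒ q_A = 10 − 0.25q_E.
By symmetry q_E = q_A; substituting into the reaction function, 1.25q_A = 10 and q_A = 8.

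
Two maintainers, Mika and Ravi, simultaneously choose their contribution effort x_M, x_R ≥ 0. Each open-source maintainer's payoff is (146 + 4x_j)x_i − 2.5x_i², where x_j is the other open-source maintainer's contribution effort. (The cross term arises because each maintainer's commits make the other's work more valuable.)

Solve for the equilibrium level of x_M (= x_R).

Mika's payoff is (146 + 4x_R)x_M − 2.5x_M².
∂π/∂x_M = 146 + 4x_R − 5x_M = 0, so x_M = 29.2 + 0.8x_R.
Setting x_M = x_R in the reaction function: x_M = 29.2 + 0.8x_M, so x_M = 29.2 / 0.2 = 146.

146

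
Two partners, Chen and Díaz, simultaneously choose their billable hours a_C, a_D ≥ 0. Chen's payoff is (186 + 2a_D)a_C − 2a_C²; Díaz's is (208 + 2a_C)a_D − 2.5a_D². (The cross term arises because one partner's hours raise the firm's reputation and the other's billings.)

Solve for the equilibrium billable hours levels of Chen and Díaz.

84.125, 75.25

Expanding Chen's payoff: 186a_C + 2a_Da_C − 2a_C².
∂π/∂a_C = 186 + 2a_D − 4a_C = 0, so a_C = 46.5 + 0.5a_D.
Likewise for Díaz: a_D = 41.6 + 0.4a_C.
Substituting the second reaction function into the first: a_C = 46.5 + 0.5(41.6 + 0.4a_C), which gives 0.8a_C = 67.3 ⇒ a_C = 84.125.
Then a_D = 41.6 + 0.4·84.125 = 75.25.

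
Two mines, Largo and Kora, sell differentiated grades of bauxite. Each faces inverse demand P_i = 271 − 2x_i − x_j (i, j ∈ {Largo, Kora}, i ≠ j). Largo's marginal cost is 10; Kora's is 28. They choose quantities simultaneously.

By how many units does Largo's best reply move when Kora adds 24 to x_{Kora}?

Mine Largo's profit: π = x_{Largo}(271 − 2x_{Largo} − x_{Kora}) − 10x_{Largo}.
∂π/∂x_{Largo} = 261 − 4x_{Largo} − x_{Kora} = 0 ⇒ x_{Largo} = 65.25 − 0.25x_{Kora}.
The reaction-function slope is −0.25, so a 24-unit rise in x_{Kora} moves x_{Largo} by −0.25 × 24 = −6. Largo's best response falls — the actions are strategic substitutes.

-6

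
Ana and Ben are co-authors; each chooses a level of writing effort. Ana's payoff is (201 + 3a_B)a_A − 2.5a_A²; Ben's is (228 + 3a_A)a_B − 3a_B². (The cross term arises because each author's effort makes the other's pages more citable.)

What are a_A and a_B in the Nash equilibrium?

Expanding Ana's payoff: 201a_A + 3a_Ba_A − 2.5a_A².
∂π/∂a_A = 201 + 3a_B − 5a_A = 0, so a_A = 40.2 + 0.6a_B.
Likewise for Ben: a_B = 38 + 0.5a_A.
Substituting the second reaction function into the first: a_A = 40.2 + 0.6(38 + 0.5a_A), which gives 0.7a_A = 63 ⇒ a_A = 90.
Then a_B = 38 + 0.5·90 = 83.

90, 83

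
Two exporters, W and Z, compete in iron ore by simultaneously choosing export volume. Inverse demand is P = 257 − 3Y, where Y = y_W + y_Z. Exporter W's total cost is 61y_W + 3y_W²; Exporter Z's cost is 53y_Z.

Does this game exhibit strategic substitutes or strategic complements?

Exporter W's profit: π = y_W(257 − 3(y_W + y_Z)) − 61y_W − 3y_W².
∂π/∂y_W = 196 − 12y_W − 3y_Z = 0, so y_W = 49/3 − 0.25y_Z.
The best-response slope dy_W/dy_Z = −0.25 < 0: the reaction function is downward-sloping, so the choices are strategic substitutes.

strategic substitutes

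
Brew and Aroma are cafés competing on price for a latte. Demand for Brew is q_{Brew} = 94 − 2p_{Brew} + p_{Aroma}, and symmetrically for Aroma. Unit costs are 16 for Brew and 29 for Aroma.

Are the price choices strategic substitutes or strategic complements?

strategic complements

Brew's profit: π = (p_{Brew} − 16)(94 − 2p_{Brew} + p_{Aroma}).
∂π/∂p_{Brew} = 126 − 4p_{Brew} + p_{Aroma} = 0 ⇒ p_{Brew} = 31.5 + 0.25p_{Aroma}.
The best-response slope dp_{Brew}/dp_{Aroma} = 0.25 > 0: the reaction function is upward-sloping, so the choices are strategic complements.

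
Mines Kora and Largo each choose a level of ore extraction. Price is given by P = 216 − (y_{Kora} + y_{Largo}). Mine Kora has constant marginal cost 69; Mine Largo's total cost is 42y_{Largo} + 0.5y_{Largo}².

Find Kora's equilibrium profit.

Mine Kora's profit: π = y_{Kora}(216 − (y_{Kora} + y_{Largo})) − 69y_{Kora}.
∂π/∂y_{Kora} = 147 − 2y_{Kora} − y_{Largo} = 0, so y_{Kora} = 73.5 − 0.5y_{Largo}.
For Largo: ∂π/∂y_{Largo} = 174 − 3y_{Largo} − y_{Kora} = 0 ⇒ y_{Largo} = 58 − (1/3)y_{Kora}.
Substituting the second reaction function into the first: y_{Kora} = 73.5 − 0.5(58 − (1/3)y_{Kora}), which gives (5/6)y_{Kora} = 44.5 ⇒ y_{Kora} = 53.4.
Then y_{Largo} = 58 − (1/3)·53.4 = 40.2.
Price P = 216 − 93.6 = 122.4.
Kora's profit: (122.4 − 69)·53.4 = 2851.56.

2851.56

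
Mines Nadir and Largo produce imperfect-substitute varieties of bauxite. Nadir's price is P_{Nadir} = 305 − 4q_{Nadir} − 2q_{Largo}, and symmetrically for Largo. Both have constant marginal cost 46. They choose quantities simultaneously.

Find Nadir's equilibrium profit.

2683.24

Mine Nadir's profit: π = q_{Nadir}(305 − 4q_{Nadir} − 2q_{Largo}) − 46q_{Nadir}.
∂π/∂q_{Nadir} = 259 − 8q_{Nadir} − 2q_{Largo} = 0 ⇒ q_{Nadir} = 32.375 − 0.25q_{Largo}.
Setting q_{Nadir} = q_{Largo} in the reaction function: q_{Nadir} = 32.375 − 0.25q_{Nadir}, so q_{Nadir} = 32.375 / 1.25 = 25.9.
P_{Nadir} = 305 − 4·25.9 − 2·25.9 = 149.6.
Profit = (149.6 − 46)·25.9 = 2683.24.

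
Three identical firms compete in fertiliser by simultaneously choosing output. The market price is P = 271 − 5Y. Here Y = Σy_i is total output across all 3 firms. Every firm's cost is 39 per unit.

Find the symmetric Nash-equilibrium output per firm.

11.6

A representative firm's profit is π_i = y_i(271 − 5Y) − 39y_i, with Y = y_i + Σ_{j≠i} y_j.
First-order condition: 232 − 10y_i − 5Σ_{j≠i} y_j = 0.
With identical firms, set every y_j = y: then 232 − 10y − 10y = 0, i.e. y = 232/20 = 11.6.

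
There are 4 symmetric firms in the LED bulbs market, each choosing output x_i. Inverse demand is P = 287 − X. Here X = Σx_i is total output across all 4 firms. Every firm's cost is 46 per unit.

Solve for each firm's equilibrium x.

48.2

A representative firm's profit is π_i = x_i(287 − X) − 46x_i, with X = x_i + Σ_{j≠i} x_j.
First-order condition: 241 − 2x_i − Σ_{j≠i} x_j = 0.
Imposing symmetry (x_j = x for all j) turns Σ_{j≠i} x_j into 3x, so 241 = 5x and x = 48.2.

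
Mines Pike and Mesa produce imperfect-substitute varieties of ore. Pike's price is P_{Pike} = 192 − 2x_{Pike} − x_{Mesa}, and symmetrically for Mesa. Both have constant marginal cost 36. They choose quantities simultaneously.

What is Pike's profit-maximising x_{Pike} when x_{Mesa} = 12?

Mine Pike's profit: π = x_{Pike}(192 − 2x_{Pike} − x_{Mesa}) − 36x_{Pike}.
∂π/∂x_{Pike} = 156 − 4x_{Pike} − x_{Mesa} = 0 ⇒ x_{Pike} = 39 − 0.25x_{Mesa}.
At x_{Mesa} = 12: x_{Pike} = 39 − 0.25·12 = 36.

36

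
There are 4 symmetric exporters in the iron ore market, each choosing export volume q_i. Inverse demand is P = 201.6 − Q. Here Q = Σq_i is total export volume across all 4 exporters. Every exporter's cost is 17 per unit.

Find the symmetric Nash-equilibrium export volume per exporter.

36.92

A representative exporter's profit is π_i = q_i(201.6 − Q) − 17q_i, with Q = q_i + Σ_{j≠i} q_j.
First-order condition: 184.6 − 2q_i − Σ_{j≠i} q_j = 0.
Imposing symmetry (q_j = q for all j) turns Σ_{j≠i} q_j into 3q, so 184.6 = 5q and q = 36.92.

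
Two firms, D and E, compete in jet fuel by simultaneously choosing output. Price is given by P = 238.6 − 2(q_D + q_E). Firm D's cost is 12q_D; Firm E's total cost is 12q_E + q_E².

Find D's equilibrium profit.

Firm D's profit: π = q_D(238.6 − 2(q_D + q_E)) − 12q_D.
∂π/∂q_D = 226.6 − 4q_D − 2q_E = 0, so q_D = 56.65 − 0.5q_E.
For E: ∂π/∂q_E = 226.6 − 6q_E − 2q_D = 0 ⇒ q_E = 1133/30 − (1/3)q_D.
Solving the two reaction functions simultaneously: (1 − (−0.5)(−1/3))q_D = 56.65 − 0.5·(1133/30), so (5/6)q_D = 1133/30 and q_D = 45.32.
Then q_E = 1133/30 − (1/3)·45.32 = 22.66.
Price P = 238.6 − 2·67.98 = 102.64.
D's profit: (102.64 − 12)·45.32 = 4107.8048.

4107.8048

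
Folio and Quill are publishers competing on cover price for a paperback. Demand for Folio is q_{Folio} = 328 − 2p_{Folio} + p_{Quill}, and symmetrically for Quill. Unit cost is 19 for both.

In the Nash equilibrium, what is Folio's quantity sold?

206

Folio's profit: π = (p_{Folio} − 19)(328 − 2p_{Folio} + p_{Quill}).
∂π/∂p_{Folio} = 366 − 4p_{Folio} + p_{Quill} = 0 ⇒ p_{Folio} = 91.5 + 0.25p_{Quill}.
By symmetry p_{Quill} = p_{Folio}; substituting into the reaction function, 0.75p_{Folio} = 91.5 and p_{Folio} = 122.
q_{Folio} = 328 − 2·122 + 122 = 206.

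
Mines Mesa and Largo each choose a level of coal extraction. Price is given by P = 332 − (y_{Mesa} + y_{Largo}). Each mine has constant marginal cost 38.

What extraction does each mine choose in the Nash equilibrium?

98

Mine Mesa's profit: π = y_{Mesa}(332 − (y_{Mesa} + y_{Largo})) − 38y_{Mesa}.
∂π/∂y_{Mesa} = 294 − 2y_{Mesa} − y_{Largo} = 0, so y_{Mesa} = 147 − 0.5y_{Largo}.
By symmetry y_{Largo} = y_{Mesa}; substituting into the reaction function, 1.5y_{Mesa} = 147 and y_{Mesa} = 98.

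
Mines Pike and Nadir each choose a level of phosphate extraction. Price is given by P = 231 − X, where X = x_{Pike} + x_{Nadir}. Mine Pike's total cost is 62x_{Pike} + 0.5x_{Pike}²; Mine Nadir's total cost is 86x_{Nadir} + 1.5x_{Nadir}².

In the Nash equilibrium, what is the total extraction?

69

Mine Pike's profit: π = x_{Pike}(231 − (x_{Pike} + x_{Nadir})) − 62x_{Pike} − 0.5x_{Pike}².
∂π/∂x_{Pike} = 169 − 3x_{Pike} − x_{Nadir} = 0, so x_{Pike} = 169/3 − (1/3)x_{Nadir}.
For Nadir: ∂π/∂x_{Nadir} = 145 − 5x_{Nadir} − x_{Pike} = 0 ⇒ x_{Nadir} = 29 − 0.2x_{Pike}.
Solving the two reaction functions simultaneously: (1 − (−1/3)(−0.2))x_{Pike} = 169/3 − (1/3)·29, so (14/15)x_{Pike} = 140/3 and x_{Pike} = 50.
Then x_{Nadir} = 29 − 0.2·50 = 19.
Total extraction: 50 + 19 = 69.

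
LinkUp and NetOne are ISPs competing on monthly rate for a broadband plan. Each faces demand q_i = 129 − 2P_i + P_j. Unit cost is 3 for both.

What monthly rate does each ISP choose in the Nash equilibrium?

45

LinkUp's profit: π = (P_{LinkUp} − 3)(129 − 2P_{LinkUp} + P_{NetOne}).
∂π/∂P_{LinkUp} = 135 − 4P_{LinkUp} + P_{NetOne} = 0 ⇒ P_{LinkUp} = 33.75 + 0.25P_{NetOne}.
The game is symmetric, so in equilibrium P_{NetOne} = P_{LinkUp}: the reaction function gives 0.75P_{LinkUp} = 33.75, hence P_{LinkUp} = 45.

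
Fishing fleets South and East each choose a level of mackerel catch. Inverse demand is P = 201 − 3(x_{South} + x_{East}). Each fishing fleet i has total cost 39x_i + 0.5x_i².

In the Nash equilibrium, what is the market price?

103.8

Fishing fleet South's profit: π = x_{South}(201 − 3(x_{South} + x_{East})) − 39x_{South} − 0.5x_{South}².
∂π/∂x_{South} = 162 − 7x_{South} − 3x_{East} = 0, so x_{South} = 162/7 − (3/7)x_{East}.
Setting x_{South} = x_{East} in the reaction function: x_{South} = 162/7 − (3/7)x_{South}, so x_{South} = (162/7) / (10/7) = 16.2.
Equilibrium price: P = 201 − 3·32.4 = 103.8.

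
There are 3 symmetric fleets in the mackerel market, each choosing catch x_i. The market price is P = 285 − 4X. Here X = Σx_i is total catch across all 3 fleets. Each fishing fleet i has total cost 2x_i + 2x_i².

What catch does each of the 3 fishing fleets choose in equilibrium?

14.15

A representative fishing fleet's profit is π_i = x_i(285 − 4X) − 2x_i − 2x_i², with X = x_i + Σ_{j≠i} x_j.
First-order condition: 283 − 12x_i − 4Σ_{j≠i} x_j = 0.
Imposing symmetry (x_j = x for all j) turns Σ_{j≠i} x_j into 2x, so 283 = 20x and x = 14.15.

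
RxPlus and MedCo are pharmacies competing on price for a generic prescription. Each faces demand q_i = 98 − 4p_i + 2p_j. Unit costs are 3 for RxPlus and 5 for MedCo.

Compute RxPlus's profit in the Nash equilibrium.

973.44

RxPlus's profit: π = (p_{RxPlus} − 3)(98 − 4p_{RxPlus} + 2p_{MedCo}).
∂π/∂p_{RxPlus} = 110 − 8p_{RxPlus} + 2p_{MedCo} = 0 ⇒ p_{RxPlus} = 13.75 + 0.25p_{MedCo}.
Similarly p_{MedCo} = 14.75 + 0.25p_{RxPlus}.
Plugging p_{MedCo} into RxPlus's best response: p_{RxPlus} = 13.75 + 0.25(14.75 + 0.25p_{RxPlus}) ⇒ 0.9375p_{RxPlus} = 17.4375, so p_{RxPlus} = 18.6.
Then p_{MedCo} = 14.75 + 0.25·18.6 = 19.4.
q_{RxPlus} = 98 − 4·18.6 + 2·19.4 = 62.4.
Profit = (18.6 − 3)·62.4 = 973.44.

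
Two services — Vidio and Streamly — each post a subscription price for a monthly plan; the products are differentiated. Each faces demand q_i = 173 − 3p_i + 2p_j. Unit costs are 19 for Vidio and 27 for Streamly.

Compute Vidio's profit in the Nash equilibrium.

Vidio's profit: π = (p_{Vidio} − 19)(173 − 3p_{Vidio} + 2p_{Streamly}).
∂π/∂p_{Vidio} = 230 − 6p_{Vidio} + 2p_{Streamly} = 0 ⇒ p_{Vidio} = 115/3 + (1/3)p_{Streamly}.
Similarly p_{Streamly} = 127/3 + (1/3)p_{Vidio}.
Plugging p_{Streamly} into Vidio's best response: p_{Vidio} = 115/3 + (1/3)(127/3 + (1/3)p_{Vidio}) ⇒ (8/9)p_{Vidio} = 472/9, so p_{Vidio} = 59.
Then p_{Streamly} = 127/3 + (1/3)·59 = 62.
q_{Vidio} = 173 − 3·59 + 2·62 = 120.
Profit = (59 − 19)·120 = 4800.

4800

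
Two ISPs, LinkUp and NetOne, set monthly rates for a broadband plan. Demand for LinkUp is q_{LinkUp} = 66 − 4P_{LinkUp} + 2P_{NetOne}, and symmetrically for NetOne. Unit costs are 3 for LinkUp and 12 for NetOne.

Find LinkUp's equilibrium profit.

LinkUp's profit: π = (P_{LinkUp} − 3)(66 − 4P_{LinkUp} + 2P_{NetOne}).
∂π/∂P_{LinkUp} = 78 − 8P_{LinkUp} + 2P_{NetOne} = 0 ⇒ P_{LinkUp} = 9.75 + 0.25P_{NetOne}.
Similarly P_{NetOne} = 14.25 + 0.25P_{LinkUp}.
Solving the two reaction functions simultaneously: (1 − (0.25)(0.25))P_{LinkUp} = 9.75 + 0.25·14.25, so 0.9375P_{LinkUp} = 13.3125 and P_{LinkUp} = 14.2.
Then P_{NetOne} = 14.25 + 0.25·14.2 = 17.8.
q_{LinkUp} = 66 − 4·14.2 + 2·17.8 = 44.8.
Profit = (14.2 − 3)·44.8 = 501.76.

501.76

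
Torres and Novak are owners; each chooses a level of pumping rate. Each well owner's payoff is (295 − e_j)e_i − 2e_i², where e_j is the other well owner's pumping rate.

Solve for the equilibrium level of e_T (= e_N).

Torres's payoff is (295 − e_N)e_T − 2e_T².
∂π/∂e_T = 295 − e_N − 4e_T = 0, so e_T = 73.75 − 0.25e_N.
The game is symmetric, so in equilibrium e_N = e_T: the reaction function gives 1.25e_T = 73.75, hence e_T = 59.

59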